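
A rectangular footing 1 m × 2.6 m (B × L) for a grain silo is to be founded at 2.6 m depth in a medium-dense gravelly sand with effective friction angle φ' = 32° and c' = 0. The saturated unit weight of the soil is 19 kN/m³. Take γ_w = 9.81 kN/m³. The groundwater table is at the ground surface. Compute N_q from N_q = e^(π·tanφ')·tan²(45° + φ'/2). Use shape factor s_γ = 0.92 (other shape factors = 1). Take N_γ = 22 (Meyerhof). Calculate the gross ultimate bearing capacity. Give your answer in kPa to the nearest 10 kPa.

q_ult ≈ 650 kPa

tan32° = 0.6249, so N_q = e^(π×0.6249)·tan²(61°) = 7.121 × 3.255 = 23.18.
γ' = 19 − 9.81 = 9.19 kN/m³ (submerged throughout). q = 9.19 × 2.6 = 23.894 kPa; the same γ' applies in the ½γBN_γ term.
q·N_q = 23.894 × 23.177 = 553.79 kPa
0.5·γ·B·N_γ·s_γ = 0.5 × 9.19 × 1 × 22 × 0.92 = 93.003 kPa
q_ult = 553.79 + 93.003 = 646.79 kPa.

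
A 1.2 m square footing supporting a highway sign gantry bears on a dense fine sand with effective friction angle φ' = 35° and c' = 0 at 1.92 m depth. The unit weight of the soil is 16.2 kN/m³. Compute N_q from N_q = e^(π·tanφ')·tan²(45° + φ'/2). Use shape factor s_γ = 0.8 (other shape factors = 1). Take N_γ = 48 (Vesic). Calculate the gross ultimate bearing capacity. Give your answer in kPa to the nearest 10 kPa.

tan35° = 0.7002, so N_q = e^(π×0.7002)·tan²(62.5°) = 9.023 × 3.69 = 33.3.
Effective surcharge at the founding depth q = γ·D_f = 16.2 × 1.92 = 31.104 kPa.
q_ult = q·N_q + 0.5·γ·B·N_γ·s_γ
     = 31.104 × 33.296 + 0.5 × 16.2 × 1.2 × 48 × 0.8
     = 1035.6 + 373.25 = 1408.9 kPa.

q_ult ≈ 1410 kPa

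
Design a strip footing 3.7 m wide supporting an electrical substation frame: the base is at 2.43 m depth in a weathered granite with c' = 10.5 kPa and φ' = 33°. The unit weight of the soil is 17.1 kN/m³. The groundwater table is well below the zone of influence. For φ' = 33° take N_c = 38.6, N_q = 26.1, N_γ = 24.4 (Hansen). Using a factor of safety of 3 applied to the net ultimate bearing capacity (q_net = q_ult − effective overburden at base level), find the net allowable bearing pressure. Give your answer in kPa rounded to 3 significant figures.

Effective surcharge at the founding depth q = γ·D_f = 17.1 × 2.43 = 41.553 kPa.
q_ult = c·N_c + q·N_q + 0.5·γ·B·N_γ
     = 10.5 × 38.6 + 41.553 × 26.1 + 0.5 × 17.1 × 3.7 × 24.4
     = 405.3 + 1084.5 + 771.89 = 2261.7 kPa.
Net ultimate: q_net = 2261.7 − 41.553 = 2220.2 kPa.
q_all(net) = 2220.2 / 3 = 740.06 kPa.

q_all(net) ≈ 740 kPa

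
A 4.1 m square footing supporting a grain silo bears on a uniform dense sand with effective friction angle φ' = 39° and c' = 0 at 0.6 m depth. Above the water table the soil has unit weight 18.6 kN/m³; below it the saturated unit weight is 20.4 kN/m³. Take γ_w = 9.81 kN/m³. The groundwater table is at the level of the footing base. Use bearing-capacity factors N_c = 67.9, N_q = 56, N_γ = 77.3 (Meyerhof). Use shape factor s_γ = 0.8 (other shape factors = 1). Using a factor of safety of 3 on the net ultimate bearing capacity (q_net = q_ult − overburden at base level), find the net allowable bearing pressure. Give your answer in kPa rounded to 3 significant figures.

q_all(net) ≈ 652 kPa

Overburden at base level: q = 18.6 × 0.6 = 11.16 kPa.
Below the base the soil is submerged, so the ½γBN_γ term uses γ' = 20.4 − 9.81 = 10.59 kN/m³.
Surcharge term q·N_q = 11.16 × 56 = 624.96 kPa; self-weight term 0.5·γ·B·N_γ·s_γ = 0.5 × 10.59 × 4.1 × 77.3 × 0.8 = 1342.5 kPa.
q_ult = 624.96 + 1342.5 = 1967.5 kPa.
q_net = 1967.5 − 11.16 = 1956.3 kPa.
q_all(net) = 1956.3 / 3 = 652.11 kPa.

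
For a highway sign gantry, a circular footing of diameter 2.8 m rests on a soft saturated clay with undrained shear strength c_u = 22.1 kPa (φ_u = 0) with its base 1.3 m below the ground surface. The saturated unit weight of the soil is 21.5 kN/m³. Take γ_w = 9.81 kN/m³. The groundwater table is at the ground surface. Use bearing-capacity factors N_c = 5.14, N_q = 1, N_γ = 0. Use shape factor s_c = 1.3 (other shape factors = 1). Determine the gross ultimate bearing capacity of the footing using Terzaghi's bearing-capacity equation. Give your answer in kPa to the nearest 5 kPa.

With the water table at the surface the whole profile is submerged: γ' = 21.5 − 9.81 = 11.69 kN/m³, so q = γ'·D_f = 15.197 kPa.
q_ult = c·N_c·s_c + q·N_q
     = 22.1 × 5.14 × 1.3 + 15.197 × 1
     = 147.67 + 15.197 = 162.87 kPa.

q_ult ≈ 165 kPa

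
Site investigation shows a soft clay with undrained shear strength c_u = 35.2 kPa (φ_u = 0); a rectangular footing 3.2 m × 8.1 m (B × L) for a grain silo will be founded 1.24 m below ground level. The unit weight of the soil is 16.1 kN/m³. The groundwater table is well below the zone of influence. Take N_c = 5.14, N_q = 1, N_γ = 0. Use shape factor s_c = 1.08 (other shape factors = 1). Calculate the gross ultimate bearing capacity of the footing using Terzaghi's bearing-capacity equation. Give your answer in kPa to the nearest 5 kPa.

q_ult ≈ 215 kPa

Effective surcharge at the founding depth q = γ·D_f = 16.1 × 1.24 = 19.964 kPa.
q_ult = c·N_c·s_c + q·N_q
     = 35.2 × 5.14 × 1.08 + 19.964 × 1
     = 195.4 + 19.964 = 215.37 kPa.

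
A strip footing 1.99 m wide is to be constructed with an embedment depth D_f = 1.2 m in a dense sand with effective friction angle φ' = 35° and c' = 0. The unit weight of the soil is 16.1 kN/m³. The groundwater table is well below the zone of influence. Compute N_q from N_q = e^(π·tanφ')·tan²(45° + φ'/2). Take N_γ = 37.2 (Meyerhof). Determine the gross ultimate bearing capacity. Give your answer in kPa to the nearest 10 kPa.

q_ult ≈ 1240 kPa

tan35° = 0.7002, so N_q = e^(π×0.7002)·tan²(62.5°) = 9.023 × 3.69 = 33.3.
Overburden at base level: q = 16.1 × 1.2 = 19.32 kPa.
Surcharge term q·N_q = 19.32 × 33.296 = 643.28 kPa; self-weight term 0.5·γ·B·N_γ = 0.5 × 16.1 × 1.99 × 37.2 = 595.93 kPa.
q_ult = 643.28 + 595.93 = 1239.2 kPa.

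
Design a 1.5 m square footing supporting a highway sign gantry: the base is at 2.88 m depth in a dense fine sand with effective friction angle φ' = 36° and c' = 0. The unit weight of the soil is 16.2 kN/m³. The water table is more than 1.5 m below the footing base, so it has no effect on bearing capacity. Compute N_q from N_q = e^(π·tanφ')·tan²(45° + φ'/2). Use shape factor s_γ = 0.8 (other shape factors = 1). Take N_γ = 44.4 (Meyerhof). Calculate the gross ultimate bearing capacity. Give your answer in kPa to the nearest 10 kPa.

tan36° = 0.7265, so N_q = e^(π×0.7265)·tan²(63°) = 9.801 × 3.852 = 37.75.
Effective surcharge at the founding depth q = γ·D_f = 16.2 × 2.88 = 46.656 kPa.
q_ult = q·N_q + 0.5·γ·B·N_γ·s_γ
     = 46.656 × 37.752 + 0.5 × 16.2 × 1.5 × 44.4 × 0.8
     = 1761.4 + 431.57 = 2192.9 kPa.

q_ult ≈ 2190 kPa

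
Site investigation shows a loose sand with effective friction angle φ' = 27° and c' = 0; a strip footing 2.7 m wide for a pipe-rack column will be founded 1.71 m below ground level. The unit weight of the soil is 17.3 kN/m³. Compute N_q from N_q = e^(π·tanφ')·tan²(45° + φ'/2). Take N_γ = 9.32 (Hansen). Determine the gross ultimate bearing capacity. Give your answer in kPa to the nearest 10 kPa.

q_ult ≈ 610 kPa

tan27° = 0.5095, so N_q = e^(π×0.5095)·tan²(58.5°) = 4.957 × 2.663 = 13.2.
Overburden at base level: q = 17.3 × 1.71 = 29.583 kPa.
Surcharge term q·N_q = 29.583 × 13.199 = 390.47 kPa; self-weight term 0.5·γ·B·N_γ = 0.5 × 17.3 × 2.7 × 9.32 = 217.67 kPa.
q_ult = 390.47 + 217.67 = 608.14 kPa.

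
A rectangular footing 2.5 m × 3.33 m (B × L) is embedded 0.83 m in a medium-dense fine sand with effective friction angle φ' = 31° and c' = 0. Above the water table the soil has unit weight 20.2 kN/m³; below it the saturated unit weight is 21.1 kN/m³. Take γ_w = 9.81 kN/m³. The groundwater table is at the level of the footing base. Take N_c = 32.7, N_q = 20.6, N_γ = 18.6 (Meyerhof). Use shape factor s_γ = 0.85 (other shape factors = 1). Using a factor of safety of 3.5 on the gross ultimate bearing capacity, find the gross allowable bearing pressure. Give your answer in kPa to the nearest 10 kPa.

q_all ≈ 160 kPa

Effective surcharge at the founding depth q = γ·D_f = 20.2 × 0.83 = 16.766 kPa.
The water table coincides with the base, so in the self-weight term γ → γ' = 11.29 kN/m³.
q_ult = q·N_q + 0.5·γ·B·N_γ·s_γ
     = 16.766 × 20.6 + 0.5 × 11.29 × 2.5 × 18.6 × 0.85
     = 345.38 + 223.12 = 568.5 kPa.
q_all = 568.5 / 3.5 = 162.43 kPa.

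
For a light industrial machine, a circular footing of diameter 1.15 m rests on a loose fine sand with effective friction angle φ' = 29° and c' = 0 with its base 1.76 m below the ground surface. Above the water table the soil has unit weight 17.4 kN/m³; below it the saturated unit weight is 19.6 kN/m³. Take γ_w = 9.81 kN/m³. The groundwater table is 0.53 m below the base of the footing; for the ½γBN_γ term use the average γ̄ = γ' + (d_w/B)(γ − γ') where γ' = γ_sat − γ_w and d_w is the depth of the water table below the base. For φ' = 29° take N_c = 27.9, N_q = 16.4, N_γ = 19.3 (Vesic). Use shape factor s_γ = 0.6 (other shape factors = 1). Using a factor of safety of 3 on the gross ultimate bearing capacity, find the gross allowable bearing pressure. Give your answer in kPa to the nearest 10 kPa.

Effective surcharge at the founding depth q = γ·D_f = 17.4 × 1.76 = 30.624 kPa.
With d_w = 0.53 m < B, γ̄ = 9.79 + (0.53/1.15) × (17.4 − 9.79) = 13.297 kN/m³.
q_ult = q·N_q + 0.5·γ·B·N_γ·s_γ
     = 30.624 × 16.4 + 0.5 × 13.297 × 1.15 × 19.3 × 0.6
     = 502.23 + 88.54 = 590.77 kPa.
q_all = 590.77 / 3 = 196.92 kPa.

q_all ≈ 200 kPa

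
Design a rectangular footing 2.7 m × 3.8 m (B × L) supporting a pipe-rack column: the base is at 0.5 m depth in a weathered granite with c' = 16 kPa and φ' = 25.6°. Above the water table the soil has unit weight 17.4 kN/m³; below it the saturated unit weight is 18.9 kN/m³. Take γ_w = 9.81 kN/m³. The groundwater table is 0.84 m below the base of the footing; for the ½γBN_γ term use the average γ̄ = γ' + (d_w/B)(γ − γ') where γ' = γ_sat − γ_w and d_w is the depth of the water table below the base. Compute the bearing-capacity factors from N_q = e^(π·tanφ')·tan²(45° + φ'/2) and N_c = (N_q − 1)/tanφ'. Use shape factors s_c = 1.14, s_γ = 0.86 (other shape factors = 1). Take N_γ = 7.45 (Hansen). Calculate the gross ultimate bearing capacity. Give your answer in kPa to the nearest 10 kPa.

tan25.6° = 0.4791, so N_q = e^(π×0.4791)·tan²(57.8°) = 4.505 × 2.522 = 11.36.
N_c = (11.36 − 1)/tan25.6° = 21.62.
q = γ·D_f = 17.4 × 0.5 = 8.7 kPa.
γ' = 9.09 kN/m³; averaging over the depth B below the base, γ̄ = γ' + (d_w/B)(γ − γ') = 11.675 kN/m³.
c·N_c·s_c = 16 × 21.623 × 1.14 = 394.41 kPa
q·N_q = 8.7 × 11.36 = 98.834 kPa
0.5·γ·B·N_γ·s_γ = 0.5 × 11.675 × 2.7 × 7.45 × 0.86 = 100.99 kPa
q_ult = 394.41 + 98.834 + 100.99 = 594.23 kPa.

q_ult ≈ 590 kPa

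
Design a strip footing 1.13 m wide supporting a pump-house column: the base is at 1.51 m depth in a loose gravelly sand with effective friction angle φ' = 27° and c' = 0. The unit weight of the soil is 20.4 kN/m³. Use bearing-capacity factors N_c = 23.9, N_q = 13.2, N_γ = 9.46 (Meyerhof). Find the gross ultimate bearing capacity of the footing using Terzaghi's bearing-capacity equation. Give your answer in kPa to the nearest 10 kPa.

Effective surcharge at the founding depth q = γ·D_f = 20.4 × 1.51 = 30.804 kPa.
q_ult = q·N_q + 0.5·γ·B·N_γ
     = 30.804 × 13.2 + 0.5 × 20.4 × 1.13 × 9.46
     = 406.61 + 109.04 = 515.65 kPa.

q_ult ≈ 520 kPa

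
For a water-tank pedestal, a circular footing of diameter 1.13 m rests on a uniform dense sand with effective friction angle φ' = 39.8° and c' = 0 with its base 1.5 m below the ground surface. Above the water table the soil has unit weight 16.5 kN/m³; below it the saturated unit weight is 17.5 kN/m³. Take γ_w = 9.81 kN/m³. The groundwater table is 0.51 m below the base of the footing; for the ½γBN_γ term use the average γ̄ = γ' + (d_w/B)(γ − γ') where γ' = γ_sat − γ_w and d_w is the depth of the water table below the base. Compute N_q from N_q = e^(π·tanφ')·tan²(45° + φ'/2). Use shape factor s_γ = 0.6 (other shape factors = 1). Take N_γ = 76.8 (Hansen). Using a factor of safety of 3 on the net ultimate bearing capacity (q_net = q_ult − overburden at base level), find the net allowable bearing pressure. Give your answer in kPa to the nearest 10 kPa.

N_q = e^(π·tan39.8°)·tan²(64.9°) = 62.44.
Effective surcharge at the founding depth q = γ·D_f = 16.5 × 1.5 = 24.75 kPa.
With d_w = 0.51 m < B, γ̄ = 7.69 + (0.51/1.13) × (16.5 − 7.69) = 11.666 kN/m³.
q_ult = q·N_q + 0.5·γ·B·N_γ·s_γ
     = 24.75 × 62.439 + 0.5 × 11.666 × 1.13 × 76.8 × 0.6
     = 1545.4 + 303.73 = 1849.1 kPa.
q_net = 1849.1 − 24.75 = 1824.4 kPa.
q_all(net) = 1824.4 / 3 = 608.12 kPa.

q_all(net) ≈ 610 kPa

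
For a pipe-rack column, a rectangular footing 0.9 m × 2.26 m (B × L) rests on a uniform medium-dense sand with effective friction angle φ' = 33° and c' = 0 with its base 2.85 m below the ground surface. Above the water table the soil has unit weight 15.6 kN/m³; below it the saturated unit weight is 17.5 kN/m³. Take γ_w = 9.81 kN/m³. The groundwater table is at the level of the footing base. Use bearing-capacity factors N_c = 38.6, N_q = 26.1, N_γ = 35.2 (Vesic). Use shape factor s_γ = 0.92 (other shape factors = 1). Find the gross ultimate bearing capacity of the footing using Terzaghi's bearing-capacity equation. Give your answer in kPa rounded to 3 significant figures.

Overburden at base level: q = 15.6 × 2.85 = 44.46 kPa.
Below the base the soil is submerged, so the ½γBN_γ term uses γ' = 17.5 − 9.81 = 7.69 kN/m³.
Surcharge term q·N_q = 44.46 × 26.1 = 1160.4 kPa; self-weight term 0.5·γ·B·N_γ·s_γ = 0.5 × 7.69 × 0.9 × 35.2 × 0.92 = 112.06 kPa.
q_ult = 1160.4 + 112.06 = 1272.5 kPa.

q_ult ≈ 1270 kPa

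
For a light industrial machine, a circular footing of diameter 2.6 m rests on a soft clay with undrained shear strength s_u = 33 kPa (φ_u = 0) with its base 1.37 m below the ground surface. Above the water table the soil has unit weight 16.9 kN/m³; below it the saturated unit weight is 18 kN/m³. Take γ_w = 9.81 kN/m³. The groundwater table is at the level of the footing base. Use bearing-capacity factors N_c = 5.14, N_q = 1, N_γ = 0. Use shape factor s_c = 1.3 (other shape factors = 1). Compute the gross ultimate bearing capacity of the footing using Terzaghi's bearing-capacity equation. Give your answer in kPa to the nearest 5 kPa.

Effective surcharge at the founding depth q = γ·D_f = 16.9 × 1.37 = 23.153 kPa.
q_ult = c·N_c·s_c + q·N_q
     = 33 × 5.14 × 1.3 + 23.153 × 1
     = 220.51 + 23.153 = 243.66 kPa.

q_ult ≈ 245 kPa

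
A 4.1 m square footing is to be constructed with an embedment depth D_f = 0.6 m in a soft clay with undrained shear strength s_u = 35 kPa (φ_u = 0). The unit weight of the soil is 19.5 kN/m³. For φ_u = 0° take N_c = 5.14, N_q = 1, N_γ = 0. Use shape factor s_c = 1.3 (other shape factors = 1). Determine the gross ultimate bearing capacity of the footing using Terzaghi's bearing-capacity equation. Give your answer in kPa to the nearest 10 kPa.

Effective surcharge at the founding depth q = γ·D_f = 19.5 × 0.6 = 11.7 kPa.
q_ult = c·N_c·s_c + q·N_q
     = 35 × 5.14 × 1.3 + 11.7 × 1
     = 233.87 + 11.7 = 245.57 kPa.

q_ult ≈ 250 kPa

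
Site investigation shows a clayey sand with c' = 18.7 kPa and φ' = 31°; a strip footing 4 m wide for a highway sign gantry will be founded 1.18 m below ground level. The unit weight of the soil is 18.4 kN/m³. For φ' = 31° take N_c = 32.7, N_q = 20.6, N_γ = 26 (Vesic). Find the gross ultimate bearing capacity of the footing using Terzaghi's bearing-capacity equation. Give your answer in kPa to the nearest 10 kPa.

q_ult ≈ 2020 kPa

q = γ·D_f = 18.4 × 1.18 = 21.712 kPa.
c·N_c = 18.7 × 32.7 = 611.49 kPa
q·N_q = 21.712 × 20.6 = 447.27 kPa
0.5·γ·B·N_γ = 0.5 × 18.4 × 4 × 26 = 956.8 kPa
q_ult = 611.49 + 447.27 + 956.8 = 2015.6 kPa.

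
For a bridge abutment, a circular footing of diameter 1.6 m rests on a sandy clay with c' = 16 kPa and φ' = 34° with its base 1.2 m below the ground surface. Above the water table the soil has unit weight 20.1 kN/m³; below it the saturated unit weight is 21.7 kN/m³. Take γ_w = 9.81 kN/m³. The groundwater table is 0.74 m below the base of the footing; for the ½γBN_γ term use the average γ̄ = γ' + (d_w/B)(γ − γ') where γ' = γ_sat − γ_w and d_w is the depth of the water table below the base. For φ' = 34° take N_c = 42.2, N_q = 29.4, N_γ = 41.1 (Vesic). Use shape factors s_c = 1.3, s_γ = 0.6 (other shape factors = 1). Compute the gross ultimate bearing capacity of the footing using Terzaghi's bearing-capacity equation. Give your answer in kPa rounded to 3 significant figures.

q_ult ≈ 1900 kPa

q = γ·D_f = 20.1 × 1.2 = 24.12 kPa.
γ' = 11.89 kN/m³; averaging over the depth B below the base, γ̄ = γ' + (d_w/B)(γ − γ') = 15.687 kN/m³.
c·N_c·s_c = 16 × 42.2 × 1.3 = 877.76 kPa
q·N_q = 24.12 × 29.4 = 709.13 kPa
0.5·γ·B·N_γ·s_γ = 0.5 × 15.687 × 1.6 × 41.1 × 0.6 = 309.48 kPa
q_ult = 877.76 + 709.13 + 309.48 = 1896.4 kPa.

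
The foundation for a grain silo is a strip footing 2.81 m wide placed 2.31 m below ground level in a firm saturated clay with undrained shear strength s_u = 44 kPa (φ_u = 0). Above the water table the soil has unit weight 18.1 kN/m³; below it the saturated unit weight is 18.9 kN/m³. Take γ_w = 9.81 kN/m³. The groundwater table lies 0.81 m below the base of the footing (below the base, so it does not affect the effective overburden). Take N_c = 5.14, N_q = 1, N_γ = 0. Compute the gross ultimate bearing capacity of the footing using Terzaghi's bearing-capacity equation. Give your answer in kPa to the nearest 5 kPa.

q_ult ≈ 270 kPa

Effective surcharge at the founding depth q = γ·D_f = 18.1 × 2.31 = 41.811 kPa.
q_ult = c·N_c + q·N_q
     = 44 × 5.14 + 41.811 × 1
     = 226.16 + 41.811 = 267.97 kPa.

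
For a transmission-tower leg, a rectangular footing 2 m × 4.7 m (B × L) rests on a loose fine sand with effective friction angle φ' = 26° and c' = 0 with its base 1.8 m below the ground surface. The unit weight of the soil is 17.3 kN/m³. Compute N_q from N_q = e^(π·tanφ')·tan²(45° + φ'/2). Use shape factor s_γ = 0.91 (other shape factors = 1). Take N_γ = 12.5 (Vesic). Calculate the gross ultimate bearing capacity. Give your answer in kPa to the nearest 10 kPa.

q_ult ≈ 570 kPa

tan26° = 0.4877, so N_q = e^(π×0.4877)·tan²(58°) = 4.629 × 2.561 = 11.85.
Overburden at base level: q = 17.3 × 1.8 = 31.14 kPa.
Surcharge term q·N_q = 31.14 × 11.854 = 369.14 kPa; self-weight term 0.5·γ·B·N_γ·s_γ = 0.5 × 17.3 × 2 × 12.5 × 0.91 = 196.79 kPa.
q_ult = 369.14 + 196.79 = 565.93 kPa.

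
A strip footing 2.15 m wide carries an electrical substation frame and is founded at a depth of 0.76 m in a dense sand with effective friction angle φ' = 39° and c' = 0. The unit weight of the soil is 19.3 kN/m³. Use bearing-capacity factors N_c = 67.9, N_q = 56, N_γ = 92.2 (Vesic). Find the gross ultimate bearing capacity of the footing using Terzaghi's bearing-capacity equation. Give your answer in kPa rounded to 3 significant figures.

q_ult ≈ 2730 kPa

Effective surcharge at the founding depth q = γ·D_f = 19.3 × 0.76 = 14.668 kPa.
q_ult = q·N_q + 0.5·γ·B·N_γ
     = 14.668 × 56 + 0.5 × 19.3 × 2.15 × 92.2
     = 821.41 + 1912.9 = 2734.3 kPa.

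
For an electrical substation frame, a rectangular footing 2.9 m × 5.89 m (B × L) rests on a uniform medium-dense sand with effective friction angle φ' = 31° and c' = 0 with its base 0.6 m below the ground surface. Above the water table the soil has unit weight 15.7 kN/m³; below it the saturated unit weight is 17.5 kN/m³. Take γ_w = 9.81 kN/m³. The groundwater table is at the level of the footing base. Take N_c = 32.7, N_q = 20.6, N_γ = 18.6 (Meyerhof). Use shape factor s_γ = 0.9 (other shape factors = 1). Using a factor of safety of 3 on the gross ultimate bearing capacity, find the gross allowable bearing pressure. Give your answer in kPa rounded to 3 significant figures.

q = γ·D_f = 15.7 × 0.6 = 9.42 kPa.
For the ½γBN_γ term take γ' = 17.5 − 9.81 = 7.69 kN/m³ (soil below base is submerged).
q·N_q = 9.42 × 20.6 = 194.05 kPa
0.5·γ·B·N_γ·s_γ = 0.5 × 7.69 × 2.9 × 18.6 × 0.9 = 186.66 kPa
q_ult = 194.05 + 186.66 = 380.71 kPa.
q_all = 380.71 / 3 = 126.9 kPa.

q_all ≈ 127 kPa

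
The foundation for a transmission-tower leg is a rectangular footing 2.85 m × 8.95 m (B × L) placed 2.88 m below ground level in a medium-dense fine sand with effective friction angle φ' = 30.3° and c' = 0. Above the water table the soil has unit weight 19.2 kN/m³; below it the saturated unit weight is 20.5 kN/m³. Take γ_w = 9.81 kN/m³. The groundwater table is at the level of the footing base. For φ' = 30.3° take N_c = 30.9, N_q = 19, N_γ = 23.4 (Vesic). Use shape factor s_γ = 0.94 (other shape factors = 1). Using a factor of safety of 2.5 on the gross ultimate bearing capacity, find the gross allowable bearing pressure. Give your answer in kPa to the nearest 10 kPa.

q_all ≈ 550 kPa

Overburden at base level: q = 19.2 × 2.88 = 55.296 kPa.
Below the base the soil is submerged, so the ½γBN_γ term uses γ' = 20.5 − 9.81 = 10.69 kN/m³.
Surcharge term q·N_q = 55.296 × 19 = 1050.6 kPa; self-weight term 0.5·γ·B·N_γ·s_γ = 0.5 × 10.69 × 2.85 × 23.4 × 0.94 = 335.07 kPa.
q_ult = 1050.6 + 335.07 = 1385.7 kPa.
q_all = 1385.7 / 2.5 = 554.28 kPa.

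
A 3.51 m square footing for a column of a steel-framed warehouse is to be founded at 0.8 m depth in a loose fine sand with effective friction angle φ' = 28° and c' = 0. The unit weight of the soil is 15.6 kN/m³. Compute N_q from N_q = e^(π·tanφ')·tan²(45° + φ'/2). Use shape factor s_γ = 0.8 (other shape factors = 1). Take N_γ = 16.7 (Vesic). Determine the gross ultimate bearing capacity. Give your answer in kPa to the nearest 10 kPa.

q_ult ≈ 550 kPa

tan28° = 0.5317, so N_q = e^(π×0.5317)·tan²(59°) = 5.314 × 2.77 = 14.72.
Effective surcharge at the founding depth q = γ·D_f = 15.6 × 0.8 = 12.48 kPa.
q_ult = q·N_q + 0.5·γ·B·N_γ·s_γ
     = 12.48 × 14.72 + 0.5 × 15.6 × 3.51 × 16.7 × 0.8
     = 183.7 + 365.77 = 549.47 kPa.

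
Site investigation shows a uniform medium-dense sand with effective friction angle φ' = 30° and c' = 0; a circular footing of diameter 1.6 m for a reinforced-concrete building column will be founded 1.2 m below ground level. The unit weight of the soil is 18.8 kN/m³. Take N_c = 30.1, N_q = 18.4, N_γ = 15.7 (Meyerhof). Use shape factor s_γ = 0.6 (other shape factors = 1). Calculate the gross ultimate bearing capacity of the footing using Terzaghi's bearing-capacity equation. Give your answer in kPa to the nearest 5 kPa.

q_ult ≈ 555 kPa

Effective surcharge at the founding depth q = γ·D_f = 18.8 × 1.2 = 22.56 kPa.
q_ult = q·N_q + 0.5·γ·B·N_γ·s_γ
     = 22.56 × 18.4 + 0.5 × 18.8 × 1.6 × 15.7 × 0.6
     = 415.1 + 141.68 = 556.78 kPa.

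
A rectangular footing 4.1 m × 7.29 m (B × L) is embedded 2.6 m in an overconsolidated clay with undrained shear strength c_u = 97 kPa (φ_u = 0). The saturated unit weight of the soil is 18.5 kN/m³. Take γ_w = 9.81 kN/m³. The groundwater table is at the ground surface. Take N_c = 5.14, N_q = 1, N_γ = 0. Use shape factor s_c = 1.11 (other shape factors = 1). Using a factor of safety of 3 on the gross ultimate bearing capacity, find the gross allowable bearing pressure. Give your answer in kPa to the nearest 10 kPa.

q_all ≈ 190 kPa

With the water table at the surface the whole profile is submerged: γ' = 18.5 − 9.81 = 8.69 kN/m³, so q = γ'·D_f = 22.594 kPa.
q_ult = c·N_c·s_c + q·N_q
     = 97 × 5.14 × 1.11 + 22.594 × 1
     = 553.42 + 22.594 = 576.02 kPa.
q_all = 576.02 / 3 = 192.01 kPa.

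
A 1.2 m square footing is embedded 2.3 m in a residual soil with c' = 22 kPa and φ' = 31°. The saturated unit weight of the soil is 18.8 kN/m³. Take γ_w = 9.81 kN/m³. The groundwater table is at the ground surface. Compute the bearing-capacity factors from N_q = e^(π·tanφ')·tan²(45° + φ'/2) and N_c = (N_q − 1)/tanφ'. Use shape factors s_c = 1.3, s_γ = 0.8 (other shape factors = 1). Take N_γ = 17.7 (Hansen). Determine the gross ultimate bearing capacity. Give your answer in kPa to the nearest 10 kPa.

tan31° = 0.6009, so N_q = e^(π×0.6009)·tan²(60.5°) = 6.604 × 3.124 = 20.63.
N_c = (20.63 − 1)/tan31° = 32.67.
Water table at ground surface, so effective unit weight γ' = 18.8 − 9.81 = 8.99 kN/m³ is used throughout; overburden q = 8.99 × 2.3 = 20.677 kPa; the same γ' applies in the ½γBN_γ term.
Cohesion term c·N_c·s_c = 22 × 32.671 × 1.3 = 934.39 kPa; surcharge term q·N_q = 20.677 × 20.631 = 426.58 kPa; self-weight term 0.5·γ·B·N_γ·s_γ = 0.5 × 8.99 × 1.2 × 17.7 × 0.8 = 76.379 kPa.
q_ult = 934.39 + 426.58 + 76.379 = 1437.4 kPa.

q_ult ≈ 1440 kPa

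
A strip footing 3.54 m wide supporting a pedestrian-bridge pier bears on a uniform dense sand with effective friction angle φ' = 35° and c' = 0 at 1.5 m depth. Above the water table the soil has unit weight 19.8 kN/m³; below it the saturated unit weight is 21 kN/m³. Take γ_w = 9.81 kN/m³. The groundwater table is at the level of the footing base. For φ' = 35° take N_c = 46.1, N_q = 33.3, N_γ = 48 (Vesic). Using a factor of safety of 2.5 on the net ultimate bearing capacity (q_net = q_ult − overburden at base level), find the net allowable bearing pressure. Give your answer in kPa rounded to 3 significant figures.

Effective surcharge at the founding depth q = γ·D_f = 19.8 × 1.5 = 29.7 kPa.
The water table coincides with the base, so in the self-weight term γ → γ' = 11.19 kN/m³.
q_ult = q·N_q + 0.5·γ·B·N_γ
     = 29.7 × 33.3 + 0.5 × 11.19 × 3.54 × 48
     = 989.01 + 950.7 = 1939.7 kPa.
q_net = 1939.7 − 29.7 = 1910 kPa.
q_all(net) = 1910 / 2.5 = 764 kPa.

q_all(net) ≈ 764 kPa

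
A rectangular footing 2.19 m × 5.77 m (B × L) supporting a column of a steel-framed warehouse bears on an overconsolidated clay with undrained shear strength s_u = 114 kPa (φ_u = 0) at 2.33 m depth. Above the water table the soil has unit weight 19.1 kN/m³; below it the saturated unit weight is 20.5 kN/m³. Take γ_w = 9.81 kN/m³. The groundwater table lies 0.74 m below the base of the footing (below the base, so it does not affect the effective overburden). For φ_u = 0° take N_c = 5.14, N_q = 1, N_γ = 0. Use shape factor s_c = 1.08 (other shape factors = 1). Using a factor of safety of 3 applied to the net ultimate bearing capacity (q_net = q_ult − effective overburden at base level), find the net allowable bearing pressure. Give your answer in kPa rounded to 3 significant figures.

q_all(net) ≈ 211 kPa

Effective surcharge at the founding depth q = γ·D_f = 19.1 × 2.33 = 44.503 kPa.
q_ult = c·N_c·s_c + q·N_q
     = 114 × 5.14 × 1.08 + 44.503 × 1
     = 632.84 + 44.503 = 677.34 kPa.
Net ultimate: q_net = 677.34 − 44.503 = 632.84 kPa.
q_all(net) = 632.84 / 3 = 210.95 kPa.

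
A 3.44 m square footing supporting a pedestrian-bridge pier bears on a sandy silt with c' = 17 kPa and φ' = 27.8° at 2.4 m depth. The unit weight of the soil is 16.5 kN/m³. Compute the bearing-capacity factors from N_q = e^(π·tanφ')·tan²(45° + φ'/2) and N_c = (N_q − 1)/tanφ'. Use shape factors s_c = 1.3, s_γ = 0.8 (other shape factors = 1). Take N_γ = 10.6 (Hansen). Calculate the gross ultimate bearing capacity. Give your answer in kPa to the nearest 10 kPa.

q_ult ≈ 1370 kPa

tan27.8° = 0.5272, so N_q = e^(π×0.5272)·tan²(58.9°) = 5.24 × 2.748 = 14.4.
N_c = (14.4 − 1)/tan27.8° = 25.42.
q = γ·D_f = 16.5 × 2.4 = 39.6 kPa.
c·N_c·s_c = 17 × 25.416 × 1.3 = 561.7 kPa
q·N_q = 39.6 × 14.4 = 570.26 kPa
0.5·γ·B·N_γ·s_γ = 0.5 × 16.5 × 3.44 × 10.6 × 0.8 = 240.66 kPa
q_ult = 561.7 + 570.26 + 240.66 = 1372.6 kPa.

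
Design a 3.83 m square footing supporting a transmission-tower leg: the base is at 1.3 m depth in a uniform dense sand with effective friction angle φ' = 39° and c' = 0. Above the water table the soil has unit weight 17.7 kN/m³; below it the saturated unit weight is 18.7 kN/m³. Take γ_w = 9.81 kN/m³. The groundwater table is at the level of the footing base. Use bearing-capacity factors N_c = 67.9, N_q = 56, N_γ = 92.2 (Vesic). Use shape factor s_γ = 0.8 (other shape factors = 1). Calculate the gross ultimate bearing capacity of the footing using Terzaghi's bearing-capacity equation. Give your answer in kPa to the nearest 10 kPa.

q_ult ≈ 2540 kPa

Overburden at base level: q = 17.7 × 1.3 = 23.01 kPa.
Below the base the soil is submerged, so the ½γBN_γ term uses γ' = 18.7 − 9.81 = 8.89 kN/m³.
Surcharge term q·N_q = 23.01 × 56 = 1288.6 kPa; self-weight term 0.5·γ·B·N_γ·s_γ = 0.5 × 8.89 × 3.83 × 92.2 × 0.8 = 1255.7 kPa.
q_ult = 1288.6 + 1255.7 = 2544.3 kPa.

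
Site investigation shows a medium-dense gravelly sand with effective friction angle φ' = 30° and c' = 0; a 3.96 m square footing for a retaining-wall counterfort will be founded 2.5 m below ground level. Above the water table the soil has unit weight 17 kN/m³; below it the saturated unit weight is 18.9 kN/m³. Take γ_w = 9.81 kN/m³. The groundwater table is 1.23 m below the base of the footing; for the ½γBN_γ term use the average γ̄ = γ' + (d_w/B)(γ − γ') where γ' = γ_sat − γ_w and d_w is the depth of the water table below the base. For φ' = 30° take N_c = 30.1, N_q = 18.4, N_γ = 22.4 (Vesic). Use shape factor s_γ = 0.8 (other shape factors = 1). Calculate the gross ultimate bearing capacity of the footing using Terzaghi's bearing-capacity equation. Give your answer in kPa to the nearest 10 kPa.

q_ult ≈ 1190 kPa

Effective surcharge at the founding depth q = γ·D_f = 17 × 2.5 = 42.5 kPa.
With d_w = 1.23 m < B, γ̄ = 9.09 + (1.23/3.96) × (17 − 9.09) = 11.547 kN/m³.
q_ult = q·N_q + 0.5·γ·B·N_γ·s_γ
     = 42.5 × 18.4 + 0.5 × 11.547 × 3.96 × 22.4 × 0.8
     = 782 + 409.7 = 1191.7 kPa.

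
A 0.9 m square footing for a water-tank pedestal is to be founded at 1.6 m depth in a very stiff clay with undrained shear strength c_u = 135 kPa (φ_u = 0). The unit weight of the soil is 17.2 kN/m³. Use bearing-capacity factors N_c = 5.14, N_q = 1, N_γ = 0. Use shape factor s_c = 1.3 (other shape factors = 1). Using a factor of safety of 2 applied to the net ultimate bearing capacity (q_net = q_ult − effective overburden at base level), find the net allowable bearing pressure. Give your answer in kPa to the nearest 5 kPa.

q = γ·D_f = 17.2 × 1.6 = 27.52 kPa.
c·N_c·s_c = 135 × 5.14 × 1.3 = 902.07 kPa
q·N_q = 27.52 × 1 = 27.52 kPa
q_ult = 902.07 + 27.52 = 929.59 kPa.
Net ultimate: q_net = 929.59 − 27.52 = 902.07 kPa.
q_all(net) = 902.07 / 2 = 451.04 kPa.

q_all(net) ≈ 450 kPa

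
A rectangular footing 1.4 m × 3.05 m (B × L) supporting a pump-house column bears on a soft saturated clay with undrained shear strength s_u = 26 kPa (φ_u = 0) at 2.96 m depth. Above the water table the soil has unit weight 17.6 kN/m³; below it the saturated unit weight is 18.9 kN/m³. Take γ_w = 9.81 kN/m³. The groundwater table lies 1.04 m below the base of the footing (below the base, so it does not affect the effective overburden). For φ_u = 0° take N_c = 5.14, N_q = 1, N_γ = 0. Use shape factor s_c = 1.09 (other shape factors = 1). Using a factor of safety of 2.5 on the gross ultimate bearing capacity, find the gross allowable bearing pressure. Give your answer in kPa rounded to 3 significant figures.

q_all ≈ 79.1 kPa

Effective surcharge at the founding depth q = γ·D_f = 17.6 × 2.96 = 52.096 kPa.
q_ult = c·N_c·s_c + q·N_q
     = 26 × 5.14 × 1.09 + 52.096 × 1
     = 145.67 + 52.096 = 197.76 kPa.
q_all = 197.76 / 2.5 = 79.105 kPa.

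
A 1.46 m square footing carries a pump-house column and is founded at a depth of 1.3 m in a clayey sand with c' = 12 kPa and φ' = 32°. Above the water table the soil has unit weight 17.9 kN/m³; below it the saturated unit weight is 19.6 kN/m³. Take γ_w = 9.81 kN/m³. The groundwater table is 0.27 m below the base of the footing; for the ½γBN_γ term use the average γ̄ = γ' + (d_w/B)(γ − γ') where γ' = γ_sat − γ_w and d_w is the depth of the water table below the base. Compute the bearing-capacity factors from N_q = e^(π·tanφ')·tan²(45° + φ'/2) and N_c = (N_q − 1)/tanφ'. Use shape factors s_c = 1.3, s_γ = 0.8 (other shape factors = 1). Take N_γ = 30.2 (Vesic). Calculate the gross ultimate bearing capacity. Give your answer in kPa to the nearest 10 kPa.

tan32° = 0.6249, so N_q = e^(π×0.6249)·tan²(61°) = 7.121 × 3.255 = 23.18.
N_c = (23.18 − 1)/tan32° = 35.49.
q = γ·D_f = 17.9 × 1.3 = 23.27 kPa.
γ' = 9.79 kN/m³; averaging over the depth B below the base, γ̄ = γ' + (d_w/B)(γ − γ') = 11.29 kN/m³.
c·N_c·s_c = 12 × 35.49 × 1.3 = 553.65 kPa
q·N_q = 23.27 × 23.177 = 539.32 kPa
0.5·γ·B·N_γ·s_γ = 0.5 × 11.29 × 1.46 × 30.2 × 0.8 = 199.12 kPa
q_ult = 553.65 + 539.32 + 199.12 = 1292.1 kPa.

q_ult ≈ 1290 kPa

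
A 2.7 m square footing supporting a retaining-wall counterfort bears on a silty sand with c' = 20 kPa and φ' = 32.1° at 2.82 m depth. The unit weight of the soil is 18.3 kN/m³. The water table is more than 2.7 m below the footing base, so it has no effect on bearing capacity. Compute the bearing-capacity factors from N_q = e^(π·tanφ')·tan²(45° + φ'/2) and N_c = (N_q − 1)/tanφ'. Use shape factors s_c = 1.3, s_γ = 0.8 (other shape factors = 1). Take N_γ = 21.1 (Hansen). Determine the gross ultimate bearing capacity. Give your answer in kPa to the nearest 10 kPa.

q_ult ≈ 2560 kPa

tan32.1° = 0.6273, so N_q = e^(π×0.6273)·tan²(61.05°) = 7.176 × 3.268 = 23.45.
N_c = (23.45 − 1)/tan32.1° = 35.79.
q = γ·D_f = 18.3 × 2.82 = 51.606 kPa.
c·N_c·s_c = 20 × 35.79 × 1.3 = 930.53 kPa
q·N_q = 51.606 × 23.451 = 1210.2 kPa
0.5·γ·B·N_γ·s_γ = 0.5 × 18.3 × 2.7 × 21.1 × 0.8 = 417.02 kPa
q_ult = 930.53 + 1210.2 + 417.02 = 2557.7 kPa.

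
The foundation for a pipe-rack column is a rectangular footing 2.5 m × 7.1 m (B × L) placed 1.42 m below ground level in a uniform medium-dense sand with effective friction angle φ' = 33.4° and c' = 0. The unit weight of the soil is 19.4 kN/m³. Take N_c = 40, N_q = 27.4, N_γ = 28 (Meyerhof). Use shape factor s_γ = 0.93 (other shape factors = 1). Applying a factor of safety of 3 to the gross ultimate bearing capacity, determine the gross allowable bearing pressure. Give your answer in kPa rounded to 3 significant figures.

q_all ≈ 462 kPa

Overburden at base level: q = 19.4 × 1.42 = 27.548 kPa.
Surcharge term q·N_q = 27.548 × 27.4 = 754.82 kPa; self-weight term 0.5·γ·B·N_γ·s_γ = 0.5 × 19.4 × 2.5 × 28 × 0.93 = 631.47 kPa.
q_ult = 754.82 + 631.47 = 1386.3 kPa.
q_all = q_ult / FS = 1386.3 / 3 = 462.1 kPa.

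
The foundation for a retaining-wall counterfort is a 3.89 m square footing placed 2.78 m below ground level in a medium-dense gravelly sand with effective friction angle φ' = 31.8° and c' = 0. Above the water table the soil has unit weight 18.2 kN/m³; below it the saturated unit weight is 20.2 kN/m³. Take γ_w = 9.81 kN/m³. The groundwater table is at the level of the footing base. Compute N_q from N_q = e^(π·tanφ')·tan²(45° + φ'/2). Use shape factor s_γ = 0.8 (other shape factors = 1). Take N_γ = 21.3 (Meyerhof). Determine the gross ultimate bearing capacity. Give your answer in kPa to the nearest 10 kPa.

q_ult ≈ 1490 kPa

tan31.8° = 0.62, so N_q = e^(π×0.62)·tan²(60.9°) = 7.014 × 3.228 = 22.64.
Effective surcharge at the founding depth q = γ·D_f = 18.2 × 2.78 = 50.596 kPa.
The water table coincides with the base, so in the self-weight term γ → γ' = 10.39 kN/m³.
q_ult = q·N_q + 0.5·γ·B·N_γ·s_γ
     = 50.596 × 22.64 + 0.5 × 10.39 × 3.89 × 21.3 × 0.8
     = 1145.5 + 344.35 = 1489.8 kPa.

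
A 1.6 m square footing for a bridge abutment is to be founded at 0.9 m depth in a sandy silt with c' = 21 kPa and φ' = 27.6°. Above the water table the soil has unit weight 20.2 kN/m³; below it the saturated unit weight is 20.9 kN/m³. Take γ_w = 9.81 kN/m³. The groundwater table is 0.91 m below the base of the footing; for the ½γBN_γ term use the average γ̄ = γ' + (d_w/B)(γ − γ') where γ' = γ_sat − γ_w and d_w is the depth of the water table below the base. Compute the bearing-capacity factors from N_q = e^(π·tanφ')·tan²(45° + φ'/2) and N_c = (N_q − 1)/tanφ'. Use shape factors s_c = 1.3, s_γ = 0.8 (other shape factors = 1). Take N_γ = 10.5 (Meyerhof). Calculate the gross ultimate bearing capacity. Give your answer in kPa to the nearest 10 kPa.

q_ult ≈ 1050 kPa

tan27.6° = 0.5228, so N_q = e^(π×0.5228)·tan²(58.8°) = 5.167 × 2.726 = 14.09.
N_c = (14.09 − 1)/tan27.6° = 25.04.
q = γ·D_f = 20.2 × 0.9 = 18.18 kPa.
γ' = 11.09 kN/m³; averaging over the depth B below the base, γ̄ = γ' + (d_w/B)(γ − γ') = 16.271 kN/m³.
c·N_c·s_c = 21 × 25.037 × 1.3 = 683.5 kPa
q·N_q = 18.18 × 14.089 = 256.14 kPa
0.5·γ·B·N_γ·s_γ = 0.5 × 16.271 × 1.6 × 10.5 × 0.8 = 109.34 kPa
q_ult = 683.5 + 256.14 + 109.34 = 1049 kPa.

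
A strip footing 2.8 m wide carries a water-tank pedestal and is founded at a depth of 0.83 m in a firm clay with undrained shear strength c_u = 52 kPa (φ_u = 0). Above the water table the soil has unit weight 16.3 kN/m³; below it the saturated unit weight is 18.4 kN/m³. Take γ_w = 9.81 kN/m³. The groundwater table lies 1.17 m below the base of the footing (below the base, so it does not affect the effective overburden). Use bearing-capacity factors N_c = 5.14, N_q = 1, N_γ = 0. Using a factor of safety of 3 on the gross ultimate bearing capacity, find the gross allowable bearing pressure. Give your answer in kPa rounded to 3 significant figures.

q_all ≈ 93.6 kPa

Effective surcharge at the founding depth q = γ·D_f = 16.3 × 0.83 = 13.529 kPa.
q_ult = c·N_c + q·N_q
     = 52 × 5.14 + 13.529 × 1
     = 267.28 + 13.529 = 280.81 kPa.
q_all = 280.81 / 3 = 93.603 kPa.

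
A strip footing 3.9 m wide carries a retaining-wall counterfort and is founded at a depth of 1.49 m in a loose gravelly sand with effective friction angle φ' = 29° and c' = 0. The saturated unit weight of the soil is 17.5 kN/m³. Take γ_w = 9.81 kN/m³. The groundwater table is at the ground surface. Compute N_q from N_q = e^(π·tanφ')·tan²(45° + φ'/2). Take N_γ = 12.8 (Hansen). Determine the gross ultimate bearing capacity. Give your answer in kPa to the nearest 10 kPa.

q_ult ≈ 380 kPa

tan29° = 0.5543, so N_q = e^(π×0.5543)·tan²(59.5°) = 5.705 × 2.882 = 16.44.
Water table at ground surface, so effective unit weight γ' = 17.5 − 9.81 = 7.69 kN/m³ is used throughout; overburden q = 7.69 × 1.49 = 11.458 kPa; the same γ' applies in the ½γBN_γ term.
Surcharge term q·N_q = 11.458 × 16.443 = 188.41 kPa; self-weight term 0.5·γ·B·N_γ = 0.5 × 7.69 × 3.9 × 12.8 = 191.94 kPa.
q_ult = 188.41 + 191.94 = 380.35 kPa.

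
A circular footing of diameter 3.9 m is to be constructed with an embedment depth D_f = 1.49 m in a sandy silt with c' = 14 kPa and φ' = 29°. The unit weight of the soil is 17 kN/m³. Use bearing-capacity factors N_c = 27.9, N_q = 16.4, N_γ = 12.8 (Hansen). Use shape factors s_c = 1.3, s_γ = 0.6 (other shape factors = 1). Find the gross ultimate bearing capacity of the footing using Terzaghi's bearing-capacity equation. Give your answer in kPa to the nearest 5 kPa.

q_ult ≈ 1180 kPa

Overburden at base level: q = 17 × 1.49 = 25.33 kPa.
Cohesion term c·N_c·s_c = 14 × 27.9 × 1.3 = 507.78 kPa; surcharge term q·N_q = 25.33 × 16.4 = 415.41 kPa; self-weight term 0.5·γ·B·N_γ·s_γ = 0.5 × 17 × 3.9 × 12.8 × 0.6 = 254.59 kPa.
q_ult = 507.78 + 415.41 + 254.59 = 1177.8 kPa.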